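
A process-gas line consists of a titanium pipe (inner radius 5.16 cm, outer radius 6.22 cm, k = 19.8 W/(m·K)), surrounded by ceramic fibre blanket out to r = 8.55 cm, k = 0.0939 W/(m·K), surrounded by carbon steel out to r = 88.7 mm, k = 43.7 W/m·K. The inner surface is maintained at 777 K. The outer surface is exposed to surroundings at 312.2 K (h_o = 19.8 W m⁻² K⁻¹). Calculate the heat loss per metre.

Resistance network (inner→outer):
  R'_titanium = ln(0.0622/0.0516)/(2πk) = 0.1868/(2π·19.8) = 0.001502 m·K/W
  R'_ceramic fibre blanket = ln(0.0855/0.0622)/(2πk) = 0.3182/(2π·0.0939) = 0.5393 m·K/W
  R'_carbon steel = ln(0.0887/0.0855)/(2πk) = 0.03674/(2π·43.7) = 1.338×10^-4 m·K/W
  R'_conv,out = 1/(2πr h) = 1/(2π·0.0887·19.8) = 0.09062 m·K/W
ΣR = 0.001502 + 0.5393 + 1.338×10^-4 + 0.09062 = 0.6316 m·K/W
Q' = ΔT/ΣR = (777 K − 312.2 K)/0.6316 = 736 W/m

Q' = 736 W/m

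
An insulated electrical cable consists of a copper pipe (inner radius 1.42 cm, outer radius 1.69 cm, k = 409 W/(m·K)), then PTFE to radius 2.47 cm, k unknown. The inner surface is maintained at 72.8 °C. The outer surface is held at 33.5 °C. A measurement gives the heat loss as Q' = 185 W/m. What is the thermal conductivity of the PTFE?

k = 0.284 W/m·K

ΣR = ΔT/Q' = |72.8 − 33.5|/185 = 0.2124 m·K/W
Known resistances:
  R'_copper = ln(0.0169/0.0142)/(2πk) = 0.1741/(2π·409) = 6.774×10^-5 m·K/W
R_PTFE = ΣR − ΣR_known = 0.2124 − 6.774×10^-5 = 0.2123 m·K/W
ln(r₂/r₁)/(2πk) = 0.2123 ⇒ k = 0.3795/(2π·0.2123) = 0.284 W/m·K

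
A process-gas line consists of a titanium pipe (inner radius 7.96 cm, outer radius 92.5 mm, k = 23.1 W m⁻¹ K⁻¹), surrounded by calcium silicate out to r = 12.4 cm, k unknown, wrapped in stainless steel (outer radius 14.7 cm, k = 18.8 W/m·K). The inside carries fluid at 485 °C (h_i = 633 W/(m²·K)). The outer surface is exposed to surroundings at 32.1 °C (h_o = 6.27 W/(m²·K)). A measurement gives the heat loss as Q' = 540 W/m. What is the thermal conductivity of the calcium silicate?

k = 0.0706 W/m·K

ΣR = ΔT/Q' = |485 − 32.1|/540 = 0.8387 m·K/W
Known resistances:
  R'_conv,in = 1/(2πr h) = 1/(2π·0.0796·633) = 0.003159 m·K/W
  R'_titanium = ln(0.0925/0.0796)/(2πk) = 0.1502/(2π·23.1) = 0.001035 m·K/W
  R'_stainless steel = ln(0.147/0.124)/(2πk) = 0.1702/(2π·18.8) = 0.001440 m·K/W
  R'_conv,out = 1/(2πr h) = 1/(2π·0.147·6.27) = 0.1727 m·K/W
R_calcium silicate = ΣR − ΣR_known = 0.8387 − 0.1783 = 0.6604 m·K/W
ln(r₂/r₁)/(2πk) = 0.6604 ⇒ k = 0.2931/(2π·0.6604) = 0.0706 W/m·K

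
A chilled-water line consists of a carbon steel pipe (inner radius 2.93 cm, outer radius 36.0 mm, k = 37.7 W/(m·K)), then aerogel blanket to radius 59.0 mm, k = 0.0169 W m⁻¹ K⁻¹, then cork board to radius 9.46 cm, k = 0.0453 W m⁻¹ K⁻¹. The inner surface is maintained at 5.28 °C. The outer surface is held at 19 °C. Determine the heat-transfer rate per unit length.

Q' = 2.17 W/m

Series thermal resistances, inner to outer:
  R'_carbon steel = ln(0.0360/0.0293)/(2πk) = 0.2059/(2π·37.7) = 8.694×10^-4 m·K/W
  R'_aerogel blanket = ln(0.0590/0.0360)/(2πk) = 0.4940/(2π·0.0169) = 4.652 m·K/W
  R'_cork board = ln(0.0946/0.0590)/(2πk) = 0.4721/(2π·0.0453) = 1.659 m·K/W
ΣR = 8.694×10^-4 + 4.652 + 1.659 = 6.312 m·K/W
Q' = ΔT/ΣR = (5.28 °C − 19 °C)/6.312 = -2.17 W/m
(Negative Q' ⇒ heat flows inward; heat gain = 2.17 W/m.)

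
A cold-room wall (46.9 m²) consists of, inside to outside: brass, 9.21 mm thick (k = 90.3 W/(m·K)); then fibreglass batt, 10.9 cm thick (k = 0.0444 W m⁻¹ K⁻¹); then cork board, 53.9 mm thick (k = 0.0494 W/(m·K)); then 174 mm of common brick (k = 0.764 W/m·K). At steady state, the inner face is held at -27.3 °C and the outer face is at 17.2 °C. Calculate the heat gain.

Resistance network (inner→outer):
  R_brass = L/(kA) = 0.00921/(90.3·46.9) = 2.175×10^-6 K/W
  R_fibreglass batt = L/(kA) = 0.109/(0.0444·46.9) = 0.05234 K/W
  R_cork board = L/(kA) = 0.0539/(0.0494·46.9) = 0.02326 K/W
  R_common brick = L/(kA) = 0.174/(0.764·46.9) = 0.004856 K/W
ΣR = 2.175×10^-6 + 0.05234 + 0.02326 + 0.004856 = 0.08046 K/W
Q = ΔT/ΣR = (-27.3 °C − 17.2 °C)/0.08046 = -553 W
(Negative Q ⇒ heat flows inward; heat gain = 553 W.)

Q = 553 W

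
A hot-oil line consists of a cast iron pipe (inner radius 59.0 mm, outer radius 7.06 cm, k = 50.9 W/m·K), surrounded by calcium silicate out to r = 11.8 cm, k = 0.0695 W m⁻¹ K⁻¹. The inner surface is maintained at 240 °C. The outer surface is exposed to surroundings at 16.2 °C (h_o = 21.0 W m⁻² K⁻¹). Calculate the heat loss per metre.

Series thermal resistances, inner to outer:
  R'_cast iron = ln(0.0706/0.0590)/(2πk) = 0.1795/(2π·50.9) = 5.612×10^-4 m·K/W
  R'_calcium silicate = ln(0.118/0.0706)/(2πk) = 0.5137/(2π·0.0695) = 1.176 m·K/W
  R'_conv,out = 1/(2πr h) = 1/(2π·0.118·21.0) = 0.06423 m·K/W
ΣR = 5.612×10^-4 + 1.176 + 0.06423 = 1.241 m·K/W
Q' = ΔT/ΣR = (240 °C − 16.2 °C)/1.241 = 180 W/m

Q' = 180 W/m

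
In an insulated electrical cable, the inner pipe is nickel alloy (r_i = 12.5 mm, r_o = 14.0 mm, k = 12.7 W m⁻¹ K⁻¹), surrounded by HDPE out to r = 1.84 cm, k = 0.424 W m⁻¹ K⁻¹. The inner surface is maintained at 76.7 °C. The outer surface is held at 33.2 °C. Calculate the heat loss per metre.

Q' = 418 W/m

Series thermal resistances, inner to outer:
  R'_nickel alloy = ln(0.0140/0.0125)/(2πk) = 0.1133/(2π·12.7) = 0.001420 m·K/W
  R'_HDPE = ln(0.0184/0.0140)/(2πk) = 0.2733/(2π·0.424) = 0.1026 m·K/W
ΣR = 0.001420 + 0.1026 = 0.1040 m·K/W
Q' = ΔT/ΣR = (76.7 °C − 33.2 °C)/0.1040 = 418 W/m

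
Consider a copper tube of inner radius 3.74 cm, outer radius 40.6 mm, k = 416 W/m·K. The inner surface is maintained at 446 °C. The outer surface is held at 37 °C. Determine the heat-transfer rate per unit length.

Q' = 13000 kW/m

Q' = 2πk·ΔT/ln(r₂/r₁) = 2π × 416 × 409 / ln(0.0406/0.0374) = 1.30×10^7 W/m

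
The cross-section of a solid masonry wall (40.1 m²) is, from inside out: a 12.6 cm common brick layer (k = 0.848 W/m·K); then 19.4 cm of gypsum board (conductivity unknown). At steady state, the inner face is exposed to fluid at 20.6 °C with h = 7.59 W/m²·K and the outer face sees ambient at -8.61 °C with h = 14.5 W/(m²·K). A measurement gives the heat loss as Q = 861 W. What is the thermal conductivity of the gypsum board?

k = 0.192 W/m·K

ΣR = ΔT/Q = |20.6 − -8.61|/861 = 0.03393 K/W
Known resistances:
  R_conv,in = 1/(hA) = 1/(7.59·40.1) = 0.003286 K/W
  R_common brick = L/(kA) = 0.126/(0.848·40.1) = 0.003705 K/W
  R_conv,out = 1/(hA) = 1/(14.5·40.1) = 0.001720 K/W
R_gypsum board = ΣR − ΣR_known = 0.03393 − 0.008711 = 0.02522 K/W
L/(kA) = 0.02522 ⇒ k = 0.194/(0.02522·40.1) = 0.192 W/m·K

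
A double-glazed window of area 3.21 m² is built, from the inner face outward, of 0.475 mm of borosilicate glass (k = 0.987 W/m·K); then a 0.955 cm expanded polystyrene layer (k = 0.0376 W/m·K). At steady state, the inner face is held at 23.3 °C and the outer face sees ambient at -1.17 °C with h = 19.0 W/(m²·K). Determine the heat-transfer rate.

Series thermal resistances, inner to outer:
  R_borosilicate glass = L/(kA) = 4.75×10^-4/(0.987·3.21) = 1.499×10^-4 K/W
  R_expanded polystyrene = L/(kA) = 0.00955/(0.0376·3.21) = 0.07912 K/W
  R_conv,out = 1/(hA) = 1/(19.0·3.21) = 0.01640 K/W
ΣR = 1.499×10^-4 + 0.07912 + 0.01640 = 0.09567 K/W
Q = ΔT/ΣR = (23.3 °C − -1.17 °C)/0.09567 = 256 W

Q = 256 W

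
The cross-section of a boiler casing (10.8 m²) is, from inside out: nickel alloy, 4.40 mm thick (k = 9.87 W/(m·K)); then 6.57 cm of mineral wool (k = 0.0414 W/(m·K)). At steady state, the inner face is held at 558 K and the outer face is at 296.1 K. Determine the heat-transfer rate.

Resistance network (inner→outer):
  R_nickel alloy = L/(kA) = 0.00440/(9.87·10.8) = 4.128×10^-5 K/W
  R_mineral wool = L/(kA) = 0.0657/(0.0414·10.8) = 0.1469 K/W
ΣR = 4.128×10^-5 + 0.1469 = 0.1469 K/W
Q = ΔT/ΣR = (558 K − 296.1 K)/0.1469 = 1780 W

Q = 1780 W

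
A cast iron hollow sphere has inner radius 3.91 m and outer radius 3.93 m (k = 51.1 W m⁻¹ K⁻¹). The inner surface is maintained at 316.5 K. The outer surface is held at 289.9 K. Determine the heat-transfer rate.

Q = 13100 kW

Q = 4πk·ΔT/(1/r₁ − 1/r₂) = 4π × 51.1 × 26.6 / (1/3.91 − 1/3.93) = 1.31×10^7 W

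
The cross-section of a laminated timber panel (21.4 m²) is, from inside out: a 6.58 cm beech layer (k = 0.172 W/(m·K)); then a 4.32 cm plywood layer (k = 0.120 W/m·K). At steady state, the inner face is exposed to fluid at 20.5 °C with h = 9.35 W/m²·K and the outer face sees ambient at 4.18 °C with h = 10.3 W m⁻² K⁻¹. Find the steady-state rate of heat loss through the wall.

Series thermal resistances, inner to outer:
  R_conv,in = 1/(hA) = 1/(9.35·21.4) = 0.004998 K/W
  R_beech = L/(kA) = 0.0658/(0.172·21.4) = 0.01788 K/W
  R_plywood = L/(kA) = 0.0432/(0.120·21.4) = 0.01682 K/W
  R_conv,out = 1/(hA) = 1/(10.3·21.4) = 0.004537 K/W
ΣR = 0.004998 + 0.01788 + 0.01682 + 0.004537 = 0.04424 K/W
Q = ΔT/ΣR = (20.5 °C − 4.18 °C)/0.04424 = 369 W

Q = 369 W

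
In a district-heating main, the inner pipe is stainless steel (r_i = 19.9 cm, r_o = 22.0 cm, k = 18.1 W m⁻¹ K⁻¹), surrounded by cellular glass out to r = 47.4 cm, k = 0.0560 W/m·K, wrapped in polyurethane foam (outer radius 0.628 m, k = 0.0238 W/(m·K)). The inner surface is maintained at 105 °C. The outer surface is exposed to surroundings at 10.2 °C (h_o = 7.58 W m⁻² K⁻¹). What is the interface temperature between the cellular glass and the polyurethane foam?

Series thermal resistances, inner to outer:
  R'_stainless steel = ln(0.220/0.199)/(2πk) = 0.1003/(2π·18.1) = 8.821×10^-4 m·K/W
  R'_cellular glass = ln(0.474/0.220)/(2πk) = 0.7676/(2π·0.0560) = 2.182 m·K/W
  R'_polyurethane foam = ln(0.628/0.474)/(2πk) = 0.2813/(2π·0.0238) = 1.881 m·K/W
  R'_conv,out = 1/(2πr h) = 1/(2π·0.628·7.58) = 0.03343 m·K/W
ΣR = 8.821×10^-4 + 2.182 + 1.881 + 0.03343 = 4.097 m·K/W
Q' = ΔT/ΣR = (105 °C − 10.2 °C)/4.097 = 23.14 W/m
From the inner boundary to the cellular glass/polyurethane foam interface, ΣR_partial = 2.183 m·K/W.
T_interface = T_in − Q'·ΣR_partial = 105 °C − (23.14)(2.183) = 54.5 °C

T = 54.5 °C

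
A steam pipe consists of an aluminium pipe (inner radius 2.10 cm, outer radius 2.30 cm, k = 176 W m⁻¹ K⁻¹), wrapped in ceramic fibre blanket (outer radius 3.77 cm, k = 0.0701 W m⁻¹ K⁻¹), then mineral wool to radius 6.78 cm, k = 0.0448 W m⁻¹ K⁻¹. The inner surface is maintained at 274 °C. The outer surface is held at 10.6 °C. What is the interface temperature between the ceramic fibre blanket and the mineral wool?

T = 182 °C

Series thermal resistances, inner to outer:
  R'_aluminium = ln(0.0230/0.0210)/(2πk) = 0.09097/(2π·176) = 8.226×10^-5 m·K/W
  R'_ceramic fibre blanket = ln(0.0377/0.0230)/(2πk) = 0.4942/(2π·0.0701) = 1.122 m·K/W
  R'_mineral wool = ln(0.0678/0.0377)/(2πk) = 0.5869/(2π·0.0448) = 2.085 m·K/W
ΣR = 8.226×10^-5 + 1.122 + 2.085 = 3.207 m·K/W
Q' = ΔT/ΣR = (274 °C − 10.6 °C)/3.207 = 82.13 W/m
From the inner boundary to the ceramic fibre blanket/mineral wool interface, ΣR_partial = 1.122 m·K/W.
T_interface = T_in − Q'·ΣR_partial = 274 °C − (82.13)(1.122) = 182 °C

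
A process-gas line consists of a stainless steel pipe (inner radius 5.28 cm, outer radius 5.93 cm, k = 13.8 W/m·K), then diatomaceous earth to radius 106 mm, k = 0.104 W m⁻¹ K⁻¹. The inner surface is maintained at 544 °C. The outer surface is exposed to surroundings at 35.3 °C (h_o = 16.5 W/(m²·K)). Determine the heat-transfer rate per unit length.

Treat each layer as a resistance in series:
  R'_stainless steel = ln(0.0593/0.0528)/(2πk) = 0.1161/(2π·13.8) = 0.001339 m·K/W
  R'_diatomaceous earth = ln(0.106/0.0593)/(2πk) = 0.5808/(2π·0.104) = 0.8889 m·K/W
  R'_conv,out = 1/(2πr h) = 1/(2π·0.106·16.5) = 0.09100 m·K/W
ΣR = 0.001339 + 0.8889 + 0.09100 = 0.9812 m·K/W
Q' = ΔT/ΣR = (544 °C − 35.3 °C)/0.9812 = 518 W/m

Q' = 518 W/m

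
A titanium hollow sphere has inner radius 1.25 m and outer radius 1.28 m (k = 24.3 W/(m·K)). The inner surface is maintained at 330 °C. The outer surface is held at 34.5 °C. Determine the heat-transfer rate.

Q = 4810 kW

Q = 4πk·ΔT/(1/r₁ − 1/r₂) = 4π × 24.3 × 295.5 / (1/1.25 − 1/1.28) = 4.81×10^6 W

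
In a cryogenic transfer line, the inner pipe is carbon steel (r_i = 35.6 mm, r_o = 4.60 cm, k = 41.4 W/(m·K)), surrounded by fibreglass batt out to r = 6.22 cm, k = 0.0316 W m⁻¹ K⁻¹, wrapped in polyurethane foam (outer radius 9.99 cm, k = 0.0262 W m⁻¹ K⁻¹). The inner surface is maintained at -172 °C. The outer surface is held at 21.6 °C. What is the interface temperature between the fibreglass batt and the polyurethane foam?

T = -105 °C

Treat each layer as a resistance in series:
  R'_carbon steel = ln(0.0460/0.0356)/(2πk) = 0.2563/(2π·41.4) = 9.853×10^-4 m·K/W
  R'_fibreglass batt = ln(0.0622/0.0460)/(2πk) = 0.3017/(2π·0.0316) = 1.520 m·K/W
  R'_polyurethane foam = ln(0.0999/0.0622)/(2πk) = 0.4738/(2π·0.0262) = 2.878 m·K/W
ΣR = 9.853×10^-4 + 1.520 + 2.878 = 4.399 m·K/W
Q' = ΔT/ΣR = (-172 °C − 21.6 °C)/4.399 = -44.01 W/m
From the inner boundary to the fibreglass batt/polyurethane foam interface, ΣR_partial = 1.521 m·K/W.
T_interface = T_in − Q'·ΣR_partial = -172 °C − (-44.01)(1.521) = -105 °C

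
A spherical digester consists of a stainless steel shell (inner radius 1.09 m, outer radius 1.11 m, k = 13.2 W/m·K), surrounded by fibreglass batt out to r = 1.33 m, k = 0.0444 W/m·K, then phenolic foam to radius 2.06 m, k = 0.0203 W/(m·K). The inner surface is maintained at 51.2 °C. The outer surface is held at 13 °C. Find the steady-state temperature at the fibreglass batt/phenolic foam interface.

T = 43.4 °C

Resistance network (inner→outer):
  R_stainless steel = (1/1.09 − 1/1.11)/(4πk) = 0.01653/(4π·13.2) = 9.965×10^-5 K/W
  R_fibreglass batt = (1/1.11 − 1/1.33)/(4πk) = 0.1490/(4π·0.0444) = 0.2671 K/W
  R_phenolic foam = (1/1.33 − 1/2.06)/(4πk) = 0.2664/(4π·0.0203) = 1.044 K/W
ΣR = 9.965×10^-5 + 0.2671 + 1.044 = 1.311 K/W
Q = ΔT/ΣR = (51.2 °C − 13 °C)/1.311 = 29.14 W
From the inner boundary to the fibreglass batt/phenolic foam interface, ΣR_partial = 0.2672 K/W.
T_interface = T_in − Q·ΣR_partial = 51.2 °C − (29.14)(0.2672) = 43.4 °C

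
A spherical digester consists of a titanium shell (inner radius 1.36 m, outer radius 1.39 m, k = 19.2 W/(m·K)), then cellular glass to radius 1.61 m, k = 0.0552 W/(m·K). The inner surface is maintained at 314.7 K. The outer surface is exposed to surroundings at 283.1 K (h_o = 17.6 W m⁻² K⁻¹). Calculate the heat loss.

Series thermal resistances, inner to outer:
  R_titanium = (1/1.36 − 1/1.39)/(4πk) = 0.01587/(4π·19.2) = 6.577×10^-5 K/W
  R_cellular glass = (1/1.39 − 1/1.61)/(4πk) = 0.09831/(4π·0.0552) = 0.1417 K/W
  R_conv,out = 1/(4πr²h) = 1/(4π·1.61²·17.6) = 0.001744 K/W
ΣR = 6.577×10^-5 + 0.1417 + 0.001744 = 0.1435 K/W
Q = ΔT/ΣR = (314.7 K − 283.1 K)/0.1435 = 220 W

Q = 220 W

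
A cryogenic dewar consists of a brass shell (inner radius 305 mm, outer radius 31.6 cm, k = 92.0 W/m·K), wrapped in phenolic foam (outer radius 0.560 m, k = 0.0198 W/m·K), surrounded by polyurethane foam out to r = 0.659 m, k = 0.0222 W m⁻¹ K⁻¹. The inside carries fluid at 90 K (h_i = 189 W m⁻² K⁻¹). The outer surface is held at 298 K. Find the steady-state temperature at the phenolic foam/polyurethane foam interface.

Treat each layer as a resistance in series:
  R_conv,in = 1/(4πr²h) = 1/(4π·0.305²·189) = 0.004526 K/W
  R_brass = (1/0.305 − 1/0.316)/(4πk) = 0.1141/(4π·92.0) = 9.872×10^-5 K/W
  R_phenolic foam = (1/0.316 − 1/0.560)/(4πk) = 1.379/(4π·0.0198) = 5.542 K/W
  R_polyurethane foam = (1/0.560 − 1/0.659)/(4πk) = 0.2683/(4π·0.0222) = 0.9616 K/W
ΣR = 0.004526 + 9.872×10^-5 + 5.542 + 0.9616 = 6.508 K/W
Q = ΔT/ΣR = (90 K − 298 K)/6.508 = -31.96 W
From the inner boundary to the phenolic foam/polyurethane foam interface, ΣR_partial = 5.547 K/W.
T_interface = T_in − Q·ΣR_partial = 90 K − (-31.96)(5.547) = 267.3 K

T = 267.3 K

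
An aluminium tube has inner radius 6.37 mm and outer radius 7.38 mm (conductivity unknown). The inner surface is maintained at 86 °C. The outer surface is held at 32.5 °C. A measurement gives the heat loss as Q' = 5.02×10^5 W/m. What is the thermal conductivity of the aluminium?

ΣR = ΔT/Q' = |86 − 32.5|/5.02×10^5 = 1.066×10^-4 m·K/W
ln(r₂/r₁)/(2πk) = 1.066×10^-4 ⇒ k = 0.1472/(2π·1.066×10^-4) = 220 W/m·K

k = 220 W/m·K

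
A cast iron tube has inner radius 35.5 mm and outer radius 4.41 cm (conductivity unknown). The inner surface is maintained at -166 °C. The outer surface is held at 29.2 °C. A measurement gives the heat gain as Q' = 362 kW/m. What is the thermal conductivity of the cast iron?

k = 64.0 W/m·K

ΣR = ΔT/Q' = |-166 − 29.2|/3.62×10^5 = 5.392×10^-4 m·K/W
ln(r₂/r₁)/(2πk) = 5.392×10^-4 ⇒ k = 0.2169/(2π·5.392×10^-4) = 64.0 W/m·K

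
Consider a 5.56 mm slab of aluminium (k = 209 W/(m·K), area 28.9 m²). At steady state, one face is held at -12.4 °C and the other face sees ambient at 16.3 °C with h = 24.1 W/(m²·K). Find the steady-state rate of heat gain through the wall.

Q = 20.0 kW

Treat each layer as a resistance in series:
  R_aluminium = L/(kA) = 0.00556/(209·28.9) = 9.205×10^-7 K/W
  R_conv,out = 1/(hA) = 1/(24.1·28.9) = 0.001436 K/W
ΣR = 9.205×10^-7 + 0.001436 = 0.001437 K/W
Q = ΔT/ΣR = (-12.4 °C − 16.3 °C)/0.001437 = -20000 W
(Negative Q ⇒ heat flows inward; heat gain = 20000 W.)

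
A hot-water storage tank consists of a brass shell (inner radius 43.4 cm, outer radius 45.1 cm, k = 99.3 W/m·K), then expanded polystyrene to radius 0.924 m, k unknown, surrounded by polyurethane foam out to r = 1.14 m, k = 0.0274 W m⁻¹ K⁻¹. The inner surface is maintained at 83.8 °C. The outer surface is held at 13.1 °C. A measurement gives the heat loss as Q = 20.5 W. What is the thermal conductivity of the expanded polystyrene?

ΣR = ΔT/Q = |83.8 − 13.1|/20.5 = 3.449 K/W
Known resistances:
  R_brass = (1/0.434 − 1/0.451)/(4πk) = 0.08685/(4π·99.3) = 6.960×10^-5 K/W
  R_polyurethane foam = (1/0.924 − 1/1.14)/(4πk) = 0.2051/(4π·0.0274) = 0.5955 K/W
R_expanded polystyrene = ΣR − ΣR_known = 3.449 − 0.5956 = 2.853 K/W
(1/r₁−1/r₂)/(4πk) = 2.853 ⇒ k = 1.135/(4π·2.853) = 0.0317 W/m·K

k = 0.0317 W/m·K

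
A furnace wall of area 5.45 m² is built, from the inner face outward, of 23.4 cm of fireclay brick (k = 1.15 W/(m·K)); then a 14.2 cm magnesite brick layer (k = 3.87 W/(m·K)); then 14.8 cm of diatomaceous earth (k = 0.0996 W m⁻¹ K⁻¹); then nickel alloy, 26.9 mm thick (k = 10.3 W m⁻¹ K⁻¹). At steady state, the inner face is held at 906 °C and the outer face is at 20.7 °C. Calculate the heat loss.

Resistance network (inner→outer):
  R_fireclay brick = L/(kA) = 0.234/(1.15·5.45) = 0.03734 K/W
  R_magnesite brick = L/(kA) = 0.142/(3.87·5.45) = 0.006733 K/W
  R_diatomaceous earth = L/(kA) = 0.148/(0.0996·5.45) = 0.2727 K/W
  R_nickel alloy = L/(kA) = 0.0269/(10.3·5.45) = 4.792×10^-4 K/W
ΣR = 0.03734 + 0.006733 + 0.2727 + 4.792×10^-4 = 0.3173 K/W
Q = ΔT/ΣR = (906 °C − 20.7 °C)/0.3173 = 2790 W

Q = 2.79 kW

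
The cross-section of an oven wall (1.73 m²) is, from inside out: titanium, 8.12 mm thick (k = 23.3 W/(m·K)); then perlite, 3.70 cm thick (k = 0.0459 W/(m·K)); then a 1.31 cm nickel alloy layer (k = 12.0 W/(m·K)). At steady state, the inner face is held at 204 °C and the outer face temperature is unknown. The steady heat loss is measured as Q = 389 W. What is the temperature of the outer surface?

Sum the resistances:
  R_titanium = L/(kA) = 0.00812/(23.3·1.73) = 2.014×10^-4 K/W
  R_perlite = L/(kA) = 0.0370/(0.0459·1.73) = 0.4660 K/W
  R_nickel alloy = L/(kA) = 0.0131/(12.0·1.73) = 6.310×10^-4 K/W
ΣR = 0.4668 K/W
ΔT = Q·ΣR = 389 × 0.4668 = 181.6 K
Heat flows outward, so T_out = T_in − ΔT = 204 − 181.6 = 22.4 °C

T_out = 22.4 °C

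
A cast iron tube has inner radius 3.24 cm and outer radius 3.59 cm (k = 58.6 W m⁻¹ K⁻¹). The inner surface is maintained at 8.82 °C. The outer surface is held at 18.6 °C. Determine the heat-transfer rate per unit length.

Q' = 35.1 kW/m

Q' = 2πk·ΔT/ln(r₂/r₁) = 2π × 58.6 × 9.78 / ln(0.0359/0.0324) = 35100 W/m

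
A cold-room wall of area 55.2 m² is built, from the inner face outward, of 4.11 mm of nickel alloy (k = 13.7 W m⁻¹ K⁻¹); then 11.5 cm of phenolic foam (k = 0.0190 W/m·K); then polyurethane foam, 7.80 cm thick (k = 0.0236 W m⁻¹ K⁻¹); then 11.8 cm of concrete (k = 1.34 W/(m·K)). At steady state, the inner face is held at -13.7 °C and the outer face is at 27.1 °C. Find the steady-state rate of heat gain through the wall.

Q = 238 W

Series thermal resistances, inner to outer:
  R_nickel alloy = L/(kA) = 0.00411/(13.7·55.2) = 5.435×10^-6 K/W
  R_phenolic foam = L/(kA) = 0.115/(0.0190·55.2) = 0.1096 K/W
  R_polyurethane foam = L/(kA) = 0.0780/(0.0236·55.2) = 0.05987 K/W
  R_concrete = L/(kA) = 0.118/(1.34·55.2) = 0.001595 K/W
ΣR = 5.435×10^-6 + 0.1096 + 0.05987 + 0.001595 = 0.1711 K/W
Q = ΔT/ΣR = (-13.7 °C − 27.1 °C)/0.1711 = -238 W
(Negative Q ⇒ heat flows inward; heat gain = 238 W.)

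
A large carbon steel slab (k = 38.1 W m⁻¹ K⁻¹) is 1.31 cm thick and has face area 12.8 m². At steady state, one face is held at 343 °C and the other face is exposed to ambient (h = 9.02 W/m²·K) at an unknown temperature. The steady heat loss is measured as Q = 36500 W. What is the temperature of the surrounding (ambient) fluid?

T_out = 25.9 °C

Sum the resistances:
  R_carbon steel = L/(kA) = 0.0131/(38.1·12.8) = 2.686×10^-5 K/W
  R_conv,out = 1/(hA) = 1/(9.02·12.8) = 0.008661 K/W
ΣR = 0.008688 K/W
ΔT = Q·ΣR = 36500 × 0.008688 = 317.1 K
Heat flows outward, so T_out = T_in − ΔT = 343 − 317.1 = 25.9 °C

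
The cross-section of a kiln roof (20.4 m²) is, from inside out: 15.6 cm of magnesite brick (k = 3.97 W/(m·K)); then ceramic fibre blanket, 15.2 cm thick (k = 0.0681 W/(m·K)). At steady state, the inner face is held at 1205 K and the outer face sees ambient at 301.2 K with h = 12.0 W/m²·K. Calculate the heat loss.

Q = 7.83 kW

Series thermal resistances, inner to outer:
  R_magnesite brick = L/(kA) = 0.156/(3.97·20.4) = 0.001926 K/W
  R_ceramic fibre blanket = L/(kA) = 0.152/(0.0681·20.4) = 0.1094 K/W
  R_conv,out = 1/(hA) = 1/(12.0·20.4) = 0.004085 K/W
ΣR = 0.001926 + 0.1094 + 0.004085 = 0.1154 K/W
Q = ΔT/ΣR = (1205 K − 301.2 K)/0.1154 = 7830 W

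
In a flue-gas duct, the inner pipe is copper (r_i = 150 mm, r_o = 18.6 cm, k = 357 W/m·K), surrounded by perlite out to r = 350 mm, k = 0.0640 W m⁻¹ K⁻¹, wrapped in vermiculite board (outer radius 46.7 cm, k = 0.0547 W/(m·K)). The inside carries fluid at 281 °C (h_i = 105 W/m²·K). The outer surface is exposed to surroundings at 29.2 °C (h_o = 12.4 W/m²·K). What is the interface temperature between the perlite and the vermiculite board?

Treat each layer as a resistance in series:
  R'_conv,in = 1/(2πr h) = 1/(2π·0.150·105) = 0.01011 m·K/W
  R'_copper = ln(0.186/0.150)/(2πk) = 0.2151/(2π·357) = 9.590×10^-5 m·K/W
  R'_perlite = ln(0.350/0.186)/(2πk) = 0.6322/(2π·0.0640) = 1.572 m·K/W
  R'_vermiculite board = ln(0.467/0.350)/(2πk) = 0.2884/(2π·0.0547) = 0.8391 m·K/W
  R'_conv,out = 1/(2πr h) = 1/(2π·0.467·12.4) = 0.02748 m·K/W
ΣR = 0.01011 + 9.590×10^-5 + 1.572 + 0.8391 + 0.02748 = 2.449 m·K/W
Q' = ΔT/ΣR = (281 °C − 29.2 °C)/2.449 = 102.8 W/m
From the inner boundary to the perlite/vermiculite board interface, ΣR_partial = 1.582 m·K/W.
T_interface = T_in − Q'·ΣR_partial = 281 °C − (102.8)(1.582) = 118 °C

T = 118 °C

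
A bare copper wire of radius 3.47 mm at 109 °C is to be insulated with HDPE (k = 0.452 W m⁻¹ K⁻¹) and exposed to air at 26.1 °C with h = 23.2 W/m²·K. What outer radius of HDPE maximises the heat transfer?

For a cylinder, r_cr = k_ins/h = 0.452/23.2 = 0.0195 m = 1.95 cm

r_cr = 1.95 cm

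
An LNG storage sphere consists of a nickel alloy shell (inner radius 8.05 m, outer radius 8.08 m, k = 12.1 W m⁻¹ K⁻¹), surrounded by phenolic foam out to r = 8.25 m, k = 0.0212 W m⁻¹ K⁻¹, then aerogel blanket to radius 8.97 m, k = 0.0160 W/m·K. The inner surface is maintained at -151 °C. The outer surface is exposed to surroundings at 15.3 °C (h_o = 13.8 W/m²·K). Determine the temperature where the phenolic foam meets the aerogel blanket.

Treat each layer as a resistance in series:
  R_nickel alloy = (1/8.05 − 1/8.08)/(4πk) = 4.612×10^-4/(4π·12.1) = 3.033×10^-6 K/W
  R_phenolic foam = (1/8.08 − 1/8.25)/(4πk) = 0.002550/(4π·0.0212) = 0.009573 K/W
  R_aerogel blanket = (1/8.25 − 1/8.97)/(4πk) = 0.009729/(4π·0.0160) = 0.04839 K/W
  R_conv,out = 1/(4πr²h) = 1/(4π·8.97²·13.8) = 7.167×10^-5 K/W
ΣR = 3.033×10^-6 + 0.009573 + 0.04839 + 7.167×10^-5 = 0.05804 K/W
Q = ΔT/ΣR = (-151 °C − 15.3 °C)/0.05804 = -2865 W
From the inner boundary to the phenolic foam/aerogel blanket interface, ΣR_partial = 0.009576 K/W.
T_interface = T_in − Q·ΣR_partial = -151 °C − (-2865)(0.009576) = -124 °C

T = -124 °C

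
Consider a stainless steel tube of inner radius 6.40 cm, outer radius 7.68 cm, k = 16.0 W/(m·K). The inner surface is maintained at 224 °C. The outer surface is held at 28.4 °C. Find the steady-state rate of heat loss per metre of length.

Q' = 2πk·ΔT/ln(r₂/r₁) = 2π × 16.0 × 195.6 / ln(0.0768/0.0640) = 1.08×10^5 W/m

Q' = 1.08×10^5 W/m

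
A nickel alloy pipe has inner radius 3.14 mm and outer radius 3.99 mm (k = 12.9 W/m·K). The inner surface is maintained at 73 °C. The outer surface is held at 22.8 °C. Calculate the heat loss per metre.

Q' = 2πk·ΔT/ln(r₂/r₁) = 2π × 12.9 × 50.2 / ln(0.00399/0.00314) = 17000 W/m

Q' = 17000 W/m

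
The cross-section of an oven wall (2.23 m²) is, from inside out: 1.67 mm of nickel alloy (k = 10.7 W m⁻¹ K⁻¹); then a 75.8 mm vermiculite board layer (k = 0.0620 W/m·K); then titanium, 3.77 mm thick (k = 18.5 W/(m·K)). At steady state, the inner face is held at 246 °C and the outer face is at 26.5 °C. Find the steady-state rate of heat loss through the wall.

Q = 400 W

Series thermal resistances, inner to outer:
  R_nickel alloy = L/(kA) = 0.00167/(10.7·2.23) = 6.999×10^-5 K/W
  R_vermiculite board = L/(kA) = 0.0758/(0.0620·2.23) = 0.5482 K/W
  R_titanium = L/(kA) = 0.00377/(18.5·2.23) = 9.138×10^-5 K/W
ΣR = 6.999×10^-5 + 0.5482 + 9.138×10^-5 = 0.5484 K/W
Q = ΔT/ΣR = (246 °C − 26.5 °C)/0.5484 = 400 W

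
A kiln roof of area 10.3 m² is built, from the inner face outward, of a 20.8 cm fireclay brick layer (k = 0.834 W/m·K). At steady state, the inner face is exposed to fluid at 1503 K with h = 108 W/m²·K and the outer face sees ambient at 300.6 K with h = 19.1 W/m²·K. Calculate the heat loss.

Q = 39800 W

Series thermal resistances, inner to outer:
  R_conv,in = 1/(hA) = 1/(108·10.3) = 8.990×10^-4 K/W
  R_fireclay brick = L/(kA) = 0.208/(0.834·10.3) = 0.02421 K/W
  R_conv,out = 1/(hA) = 1/(19.1·10.3) = 0.005083 K/W
ΣR = 8.990×10^-4 + 0.02421 + 0.005083 = 0.03019 K/W
Q = ΔT/ΣR = (1503 K − 300.6 K)/0.03019 = 39800 W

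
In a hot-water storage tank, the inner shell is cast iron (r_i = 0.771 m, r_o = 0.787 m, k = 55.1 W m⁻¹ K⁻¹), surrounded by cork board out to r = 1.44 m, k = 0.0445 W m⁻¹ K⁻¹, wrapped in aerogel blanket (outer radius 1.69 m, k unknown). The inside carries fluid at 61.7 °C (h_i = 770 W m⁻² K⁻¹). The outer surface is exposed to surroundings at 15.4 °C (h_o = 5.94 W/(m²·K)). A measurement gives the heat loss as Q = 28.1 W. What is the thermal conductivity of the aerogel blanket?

ΣR = ΔT/Q = |61.7 − 15.4|/28.1 = 1.648 K/W
Known resistances:
  R_conv,in = 1/(4πr²h) = 1/(4π·0.771²·770) = 1.739×10^-4 K/W
  R_cast iron = (1/0.771 − 1/0.787)/(4πk) = 0.02637/(4π·55.1) = 3.808×10^-5 K/W
  R_cork board = (1/0.787 − 1/1.44)/(4πk) = 0.5762/(4π·0.0445) = 1.030 K/W
  R_conv,out = 1/(4πr²h) = 1/(4π·1.69²·5.94) = 0.004691 K/W
R_aerogel blanket = ΣR − ΣR_known = 1.648 − 1.035 = 0.6130 K/W
(1/r₁−1/r₂)/(4πk) = 0.6130 ⇒ k = 0.1027/(4π·0.6130) = 0.0133 W/m·K

k = 0.0133 W/m·K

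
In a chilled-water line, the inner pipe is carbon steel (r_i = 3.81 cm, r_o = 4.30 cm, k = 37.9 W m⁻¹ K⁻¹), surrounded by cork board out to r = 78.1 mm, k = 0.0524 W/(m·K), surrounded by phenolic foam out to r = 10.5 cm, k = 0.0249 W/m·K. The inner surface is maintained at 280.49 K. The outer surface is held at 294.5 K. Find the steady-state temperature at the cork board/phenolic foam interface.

Resistance network (inner→outer):
  R'_carbon steel = ln(0.0430/0.0381)/(2πk) = 0.1210/(2π·37.9) = 5.081×10^-4 m·K/W
  R'_cork board = ln(0.0781/0.0430)/(2πk) = 0.5968/(2π·0.0524) = 1.813 m·K/W
  R'_phenolic foam = ln(0.105/0.0781)/(2πk) = 0.2960/(2π·0.0249) = 1.892 m·K/W
ΣR = 5.081×10^-4 + 1.813 + 1.892 = 3.706 m·K/W
Q' = ΔT/ΣR = (280.49 K − 294.5 K)/3.706 = -3.780 W/m
From the inner boundary to the cork board/phenolic foam interface, ΣR_partial = 1.814 m·K/W.
T_interface = T_in − Q'·ΣR_partial = 280.49 K − (-3.780)(1.814) = 287.3 K

T = 287.3 K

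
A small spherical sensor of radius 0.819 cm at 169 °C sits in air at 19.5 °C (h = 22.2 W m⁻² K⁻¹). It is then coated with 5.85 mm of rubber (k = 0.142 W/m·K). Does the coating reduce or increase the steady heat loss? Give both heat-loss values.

increases: 2.80 → 3.20 W

Critical radius for a sphere: r_cr = 2k/h = 0.0128 m = 1.28 cm.
Outer radius after coating: r₂ = 0.00819 + 0.00585 = 0.01404 m.
r₁ < r_cr < r₂: heat loss rises to a maximum at r_cr then falls. Whether the coating helps depends on whether Q(r₂) has dropped back below Q(r₁).
Bare: R = 1/(4πr₁²h) = 53.44 K/W; Q = 149.5/53.44 = 2.80 W.
Coated: R = R_cond + R_conv = 46.70 K/W; Q = 149.5/46.70 = 3.20 W.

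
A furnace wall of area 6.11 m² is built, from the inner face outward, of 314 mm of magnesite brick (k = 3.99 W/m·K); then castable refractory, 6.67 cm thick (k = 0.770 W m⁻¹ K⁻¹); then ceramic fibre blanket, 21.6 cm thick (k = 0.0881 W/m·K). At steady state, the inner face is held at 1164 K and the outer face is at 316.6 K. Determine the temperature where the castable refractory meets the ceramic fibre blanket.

T = 1110 K

Series thermal resistances, inner to outer:
  R_magnesite brick = L/(kA) = 0.314/(3.99·6.11) = 0.01288 K/W
  R_castable refractory = L/(kA) = 0.0667/(0.770·6.11) = 0.01418 K/W
  R_ceramic fibre blanket = L/(kA) = 0.216/(0.0881·6.11) = 0.4013 K/W
ΣR = 0.01288 + 0.01418 + 0.4013 = 0.4284 K/W
Q = ΔT/ΣR = (1164 K − 316.6 K)/0.4284 = 1978 W
From the inner boundary to the castable refractory/ceramic fibre blanket interface, ΣR_partial = 0.02706 K/W.
T_interface = T_in − Q·ΣR_partial = 1164 K − (1978)(0.02706) = 1110 K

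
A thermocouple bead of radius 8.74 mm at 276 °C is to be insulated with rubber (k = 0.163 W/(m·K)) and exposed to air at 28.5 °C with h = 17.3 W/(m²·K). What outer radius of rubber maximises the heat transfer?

r_cr = 1.88 cm

For a sphere, r_cr = 2k_ins/h = 2·0.163/17.3 = 0.0188 m = 1.88 cm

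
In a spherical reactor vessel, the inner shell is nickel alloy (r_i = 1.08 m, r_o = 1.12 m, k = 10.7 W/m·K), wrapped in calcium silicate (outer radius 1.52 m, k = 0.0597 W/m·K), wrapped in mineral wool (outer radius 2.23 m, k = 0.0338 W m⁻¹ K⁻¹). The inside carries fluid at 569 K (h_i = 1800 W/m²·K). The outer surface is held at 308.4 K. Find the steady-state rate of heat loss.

Q = 323 W

Series thermal resistances, inner to outer:
  R_conv,in = 1/(4πr²h) = 1/(4π·1.08²·1800) = 3.790×10^-5 K/W
  R_nickel alloy = (1/1.08 − 1/1.12)/(4πk) = 0.03307/(4π·10.7) = 2.459×10^-4 K/W
  R_calcium silicate = (1/1.12 − 1/1.52)/(4πk) = 0.2350/(4π·0.0597) = 0.3132 K/W
  R_mineral wool = (1/1.52 − 1/2.23)/(4πk) = 0.2095/(4π·0.0338) = 0.4932 K/W
ΣR = 3.790×10^-5 + 2.459×10^-4 + 0.3132 + 0.4932 = 0.8067 K/W
Q = ΔT/ΣR = (569 K − 308.4 K)/0.8067 = 323 W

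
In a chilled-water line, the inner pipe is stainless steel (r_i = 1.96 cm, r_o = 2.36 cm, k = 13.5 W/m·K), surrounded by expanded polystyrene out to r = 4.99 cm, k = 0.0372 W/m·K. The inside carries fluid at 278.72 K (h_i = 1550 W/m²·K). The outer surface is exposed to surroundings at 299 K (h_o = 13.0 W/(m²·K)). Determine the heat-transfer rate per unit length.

Resistance network (inner→outer):
  R'_conv,in = 1/(2πr h) = 1/(2π·0.0196·1550) = 0.005239 m·K/W
  R'_stainless steel = ln(0.0236/0.0196)/(2πk) = 0.1857/(2π·13.5) = 0.002189 m·K/W
  R'_expanded polystyrene = ln(0.0499/0.0236)/(2πk) = 0.7488/(2π·0.0372) = 3.204 m·K/W
  R'_conv,out = 1/(2πr h) = 1/(2π·0.0499·13.0) = 0.2453 m·K/W
ΣR = 0.005239 + 0.002189 + 3.204 + 0.2453 = 3.457 m·K/W
Q' = ΔT/ΣR = (278.72 K − 299 K)/3.457 = -5.87 W/m
(Negative Q' ⇒ heat flows inward; heat gain = 5.87 W/m.)

Q' = 5.87 W/m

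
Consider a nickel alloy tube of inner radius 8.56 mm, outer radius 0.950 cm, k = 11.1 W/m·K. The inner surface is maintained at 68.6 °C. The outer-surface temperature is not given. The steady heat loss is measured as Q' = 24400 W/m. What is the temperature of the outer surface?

T_out = 32.1 °C

Sum the resistances:
  R'_nickel alloy = ln(0.00950/0.00856)/(2πk) = 0.1042/(2π·11.1) = 0.001494 m·K/W
ΣR = 0.001494 m·K/W
ΔT = Q'·ΣR = 24400 × 0.001494 = 36.45 K
Heat flows outward, so T_out = T_in − ΔT = 68.6 − 36.45 = 32.1 °C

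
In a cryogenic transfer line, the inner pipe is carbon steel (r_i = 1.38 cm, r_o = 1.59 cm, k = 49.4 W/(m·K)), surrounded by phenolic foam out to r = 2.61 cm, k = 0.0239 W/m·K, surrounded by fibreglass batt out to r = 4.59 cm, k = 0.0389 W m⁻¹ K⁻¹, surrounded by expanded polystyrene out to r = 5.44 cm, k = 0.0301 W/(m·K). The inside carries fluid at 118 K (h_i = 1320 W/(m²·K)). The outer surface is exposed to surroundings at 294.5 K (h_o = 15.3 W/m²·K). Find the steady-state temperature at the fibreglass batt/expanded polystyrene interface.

T = 265.8 K

Resistance network (inner→outer):
  R'_conv,in = 1/(2πr h) = 1/(2π·0.0138·1320) = 0.008737 m·K/W
  R'_carbon steel = ln(0.0159/0.0138)/(2πk) = 0.1417/(2π·49.4) = 4.564×10^-4 m·K/W
  R'_phenolic foam = ln(0.0261/0.0159)/(2πk) = 0.4956/(2π·0.0239) = 3.300 m·K/W
  R'_fibreglass batt = ln(0.0459/0.0261)/(2πk) = 0.5645/(2π·0.0389) = 2.310 m·K/W
  R'_expanded polystyrene = ln(0.0544/0.0459)/(2πk) = 0.1699/(2π·0.0301) = 0.8983 m·K/W
  R'_conv,out = 1/(2πr h) = 1/(2π·0.0544·15.3) = 0.1912 m·K/W
ΣR = 0.008737 + 4.564×10^-4 + 3.300 + 2.310 + 0.8983 + 0.1912 = 6.709 m·K/W
Q' = ΔT/ΣR = (118 K − 294.5 K)/6.709 = -26.31 W/m
From the inner boundary to the fibreglass batt/expanded polystyrene interface, ΣR_partial = 5.619 m·K/W.
T_interface = T_in − Q'·ΣR_partial = 118 K − (-26.31)(5.619) = 265.8 K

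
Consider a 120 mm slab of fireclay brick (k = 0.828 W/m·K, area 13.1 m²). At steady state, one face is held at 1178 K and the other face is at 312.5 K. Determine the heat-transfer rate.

Q = kA·ΔT/L = 0.828 × 13.1 × |1178 K − 312.5 K| / 0.120 = 78200 W

Q = 78200 W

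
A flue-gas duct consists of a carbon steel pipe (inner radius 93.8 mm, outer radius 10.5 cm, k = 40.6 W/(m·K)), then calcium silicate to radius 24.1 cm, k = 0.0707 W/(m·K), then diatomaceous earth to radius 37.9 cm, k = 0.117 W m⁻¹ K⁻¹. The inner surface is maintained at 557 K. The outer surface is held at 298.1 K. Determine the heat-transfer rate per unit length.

Resistance network (inner→outer):
  R'_carbon steel = ln(0.105/0.0938)/(2πk) = 0.1128/(2π·40.6) = 4.422×10^-4 m·K/W
  R'_calcium silicate = ln(0.241/0.105)/(2πk) = 0.8308/(2π·0.0707) = 1.870 m·K/W
  R'_diatomaceous earth = ln(0.379/0.241)/(2πk) = 0.4527/(2π·0.117) = 0.6159 m·K/W
ΣR = 4.422×10^-4 + 1.870 + 0.6159 = 2.486 m·K/W
Q' = ΔT/ΣR = (557 K − 298.1 K)/2.486 = 104 W/m

Q' = 104 W/m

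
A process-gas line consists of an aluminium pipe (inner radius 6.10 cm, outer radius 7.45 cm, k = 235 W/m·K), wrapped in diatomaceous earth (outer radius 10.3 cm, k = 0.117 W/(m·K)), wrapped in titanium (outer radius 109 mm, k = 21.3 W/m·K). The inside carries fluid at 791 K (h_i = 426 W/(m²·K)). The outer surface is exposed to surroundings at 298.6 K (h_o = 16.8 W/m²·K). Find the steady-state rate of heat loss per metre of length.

Series thermal resistances, inner to outer:
  R'_conv,in = 1/(2πr h) = 1/(2π·0.0610·426) = 0.006125 m·K/W
  R'_aluminium = ln(0.0745/0.0610)/(2πk) = 0.1999/(2π·235) = 1.354×10^-4 m·K/W
  R'_diatomaceous earth = ln(0.103/0.0745)/(2πk) = 0.3239/(2π·0.117) = 0.4406 m·K/W
  R'_titanium = ln(0.109/0.103)/(2πk) = 0.05662/(2π·21.3) = 4.231×10^-4 m·K/W
  R'_conv,out = 1/(2πr h) = 1/(2π·0.109·16.8) = 0.08691 m·K/W
ΣR = 0.006125 + 1.354×10^-4 + 0.4406 + 4.231×10^-4 + 0.08691 = 0.5342 m·K/W
Q' = ΔT/ΣR = (791 K − 298.6 K)/0.5342 = 922 W/m

Q' = 922 W/m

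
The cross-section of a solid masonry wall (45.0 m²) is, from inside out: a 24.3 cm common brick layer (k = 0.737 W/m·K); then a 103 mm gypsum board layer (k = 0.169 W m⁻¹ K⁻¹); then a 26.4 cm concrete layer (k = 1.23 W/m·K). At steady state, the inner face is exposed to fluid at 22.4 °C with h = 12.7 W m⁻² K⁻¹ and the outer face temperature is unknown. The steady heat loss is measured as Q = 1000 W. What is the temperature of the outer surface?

Series resistances:
  R_conv,in = 1/(hA) = 1/(12.7·45.0) = 0.001750 K/W
  R_common brick = L/(kA) = 0.243/(0.737·45.0) = 0.007327 K/W
  R_gypsum board = L/(kA) = 0.103/(0.169·45.0) = 0.01354 K/W
  R_concrete = L/(kA) = 0.264/(1.23·45.0) = 0.004770 K/W
ΣR = 0.02739 K/W
ΔT = Q·ΣR = 1000 × 0.02739 = 27.39 K
Heat flows outward, so T_out = T_in − ΔT = 22.4 − 27.39 = -4.99 °C

T_out = -4.99 °C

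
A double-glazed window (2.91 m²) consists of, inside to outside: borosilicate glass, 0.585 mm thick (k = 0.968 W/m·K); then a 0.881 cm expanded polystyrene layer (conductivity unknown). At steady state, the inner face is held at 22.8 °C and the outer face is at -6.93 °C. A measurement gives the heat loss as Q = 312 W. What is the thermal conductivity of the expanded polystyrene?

ΣR = ΔT/Q = |22.8 − -6.93|/312 = 0.09529 K/W
Known resistances:
  R_borosilicate glass = L/(kA) = 5.85×10^-4/(0.968·2.91) = 2.077×10^-4 K/W
R_expanded polystyrene = ΣR − ΣR_known = 0.09529 − 2.077×10^-4 = 0.09508 K/W
L/(kA) = 0.09508 ⇒ k = 0.00881/(0.09508·2.91) = 0.0318 W/m·K

k = 0.0318 W/m·K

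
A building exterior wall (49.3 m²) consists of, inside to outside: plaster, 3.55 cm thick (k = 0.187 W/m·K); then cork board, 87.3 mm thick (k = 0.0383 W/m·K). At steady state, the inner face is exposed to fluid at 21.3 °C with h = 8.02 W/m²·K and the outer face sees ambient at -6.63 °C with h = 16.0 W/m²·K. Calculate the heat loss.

Q = 518 W

Treat each layer as a resistance in series:
  R_conv,in = 1/(hA) = 1/(8.02·49.3) = 0.002529 K/W
  R_plaster = L/(kA) = 0.0355/(0.187·49.3) = 0.003851 K/W
  R_cork board = L/(kA) = 0.0873/(0.0383·49.3) = 0.04623 K/W
  R_conv,out = 1/(hA) = 1/(16.0·49.3) = 0.001268 K/W
ΣR = 0.002529 + 0.003851 + 0.04623 + 0.001268 = 0.05388 K/W
Q = ΔT/ΣR = (21.3 °C − -6.63 °C)/0.05388 = 518 W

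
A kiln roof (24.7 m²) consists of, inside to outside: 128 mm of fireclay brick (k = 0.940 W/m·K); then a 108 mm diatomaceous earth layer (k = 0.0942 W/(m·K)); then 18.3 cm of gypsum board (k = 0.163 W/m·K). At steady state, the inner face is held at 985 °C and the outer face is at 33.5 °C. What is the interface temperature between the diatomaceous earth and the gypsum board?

Treat each layer as a resistance in series:
  R_fireclay brick = L/(kA) = 0.128/(0.940·24.7) = 0.005513 K/W
  R_diatomaceous earth = L/(kA) = 0.108/(0.0942·24.7) = 0.04642 K/W
  R_gypsum board = L/(kA) = 0.183/(0.163·24.7) = 0.04545 K/W
ΣR = 0.005513 + 0.04642 + 0.04545 = 0.09738 K/W
Q = ΔT/ΣR = (985 °C − 33.5 °C)/0.09738 = 9771 W
From the inner boundary to the diatomaceous earth/gypsum board interface, ΣR_partial = 0.05193 K/W.
T_interface = T_in − Q·ΣR_partial = 985 °C − (9771)(0.05193) = 478 °C

T = 478 °C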